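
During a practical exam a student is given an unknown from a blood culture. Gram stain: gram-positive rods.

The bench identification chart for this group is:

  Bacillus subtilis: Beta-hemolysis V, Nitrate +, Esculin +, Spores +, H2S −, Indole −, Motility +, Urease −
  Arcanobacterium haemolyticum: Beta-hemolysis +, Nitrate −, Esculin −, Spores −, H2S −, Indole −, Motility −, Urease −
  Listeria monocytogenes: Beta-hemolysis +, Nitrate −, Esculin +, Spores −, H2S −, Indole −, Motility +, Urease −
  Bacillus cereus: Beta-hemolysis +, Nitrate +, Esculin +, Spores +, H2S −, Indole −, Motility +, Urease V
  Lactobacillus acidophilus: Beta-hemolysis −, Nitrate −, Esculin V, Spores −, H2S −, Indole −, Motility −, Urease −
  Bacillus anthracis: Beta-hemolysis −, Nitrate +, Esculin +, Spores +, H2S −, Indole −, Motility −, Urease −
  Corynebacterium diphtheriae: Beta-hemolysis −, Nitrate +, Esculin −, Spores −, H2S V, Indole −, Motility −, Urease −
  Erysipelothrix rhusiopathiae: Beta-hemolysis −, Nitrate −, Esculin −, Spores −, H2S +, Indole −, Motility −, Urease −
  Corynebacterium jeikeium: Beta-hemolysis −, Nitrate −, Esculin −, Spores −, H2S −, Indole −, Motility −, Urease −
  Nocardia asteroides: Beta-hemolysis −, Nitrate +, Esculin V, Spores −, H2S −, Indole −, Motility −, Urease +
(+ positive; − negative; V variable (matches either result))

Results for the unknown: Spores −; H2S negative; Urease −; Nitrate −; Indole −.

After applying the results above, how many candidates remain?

4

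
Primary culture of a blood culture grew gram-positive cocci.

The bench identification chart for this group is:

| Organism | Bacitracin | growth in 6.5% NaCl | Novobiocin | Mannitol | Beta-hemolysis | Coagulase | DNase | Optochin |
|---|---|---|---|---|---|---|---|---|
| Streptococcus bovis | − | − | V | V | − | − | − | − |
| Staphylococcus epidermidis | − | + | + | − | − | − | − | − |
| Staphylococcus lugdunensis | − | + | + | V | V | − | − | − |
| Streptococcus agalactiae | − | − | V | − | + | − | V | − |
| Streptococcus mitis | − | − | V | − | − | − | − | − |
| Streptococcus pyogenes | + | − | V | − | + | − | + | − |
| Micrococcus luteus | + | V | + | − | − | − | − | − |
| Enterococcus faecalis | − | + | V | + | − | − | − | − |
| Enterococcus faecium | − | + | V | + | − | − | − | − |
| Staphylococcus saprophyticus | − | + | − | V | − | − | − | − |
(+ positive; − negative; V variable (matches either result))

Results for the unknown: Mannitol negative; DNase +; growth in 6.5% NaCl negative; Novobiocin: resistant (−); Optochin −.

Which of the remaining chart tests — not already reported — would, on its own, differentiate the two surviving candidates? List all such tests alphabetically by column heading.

Mannitol −: excludes Enterococcus faecalis, Enterococcus faecium — 8 left.
growth in 6.5% NaCl −: excludes Staphylococcus epidermidis, Staphylococcus lugdunensis, Staphylococcus saprophyticus — 5 left.
Optochin −: all 5 remaining candidates are consistent.
Novobiocin −: excludes Micrococcus luteus — 4 left.
DNase +: excludes Streptococcus bovis, Streptococcus mitis — 2 left.
Two candidates remain: Streptococcus agalactiae and Streptococcus pyogenes.
  Bacitracin: Streptococcus agalactiae −, Streptococcus pyogenes + — discriminates.
  Beta-hemolysis: + vs + — same for both, does not separate.
  Coagulase: − vs − — same for both, does not separate.

Bacitracin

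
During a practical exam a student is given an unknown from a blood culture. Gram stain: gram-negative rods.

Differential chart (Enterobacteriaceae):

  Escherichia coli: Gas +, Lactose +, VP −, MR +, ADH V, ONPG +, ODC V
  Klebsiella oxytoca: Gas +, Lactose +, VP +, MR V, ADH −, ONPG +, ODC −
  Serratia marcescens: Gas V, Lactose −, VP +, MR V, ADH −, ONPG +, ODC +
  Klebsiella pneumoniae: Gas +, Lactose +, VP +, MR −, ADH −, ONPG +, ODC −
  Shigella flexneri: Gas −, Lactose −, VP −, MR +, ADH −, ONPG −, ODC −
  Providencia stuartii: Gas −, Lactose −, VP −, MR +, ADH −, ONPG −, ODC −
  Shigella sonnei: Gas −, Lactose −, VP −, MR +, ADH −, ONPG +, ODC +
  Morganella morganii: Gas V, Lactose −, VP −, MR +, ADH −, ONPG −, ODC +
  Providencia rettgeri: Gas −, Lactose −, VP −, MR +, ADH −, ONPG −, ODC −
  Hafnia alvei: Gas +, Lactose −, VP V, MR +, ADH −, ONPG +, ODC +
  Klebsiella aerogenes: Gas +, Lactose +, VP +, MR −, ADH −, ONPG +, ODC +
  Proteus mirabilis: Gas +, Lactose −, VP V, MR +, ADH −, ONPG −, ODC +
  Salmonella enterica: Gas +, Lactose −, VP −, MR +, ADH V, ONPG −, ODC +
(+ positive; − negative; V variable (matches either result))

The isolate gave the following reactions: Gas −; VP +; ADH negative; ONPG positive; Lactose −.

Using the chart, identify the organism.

Serratia marcescens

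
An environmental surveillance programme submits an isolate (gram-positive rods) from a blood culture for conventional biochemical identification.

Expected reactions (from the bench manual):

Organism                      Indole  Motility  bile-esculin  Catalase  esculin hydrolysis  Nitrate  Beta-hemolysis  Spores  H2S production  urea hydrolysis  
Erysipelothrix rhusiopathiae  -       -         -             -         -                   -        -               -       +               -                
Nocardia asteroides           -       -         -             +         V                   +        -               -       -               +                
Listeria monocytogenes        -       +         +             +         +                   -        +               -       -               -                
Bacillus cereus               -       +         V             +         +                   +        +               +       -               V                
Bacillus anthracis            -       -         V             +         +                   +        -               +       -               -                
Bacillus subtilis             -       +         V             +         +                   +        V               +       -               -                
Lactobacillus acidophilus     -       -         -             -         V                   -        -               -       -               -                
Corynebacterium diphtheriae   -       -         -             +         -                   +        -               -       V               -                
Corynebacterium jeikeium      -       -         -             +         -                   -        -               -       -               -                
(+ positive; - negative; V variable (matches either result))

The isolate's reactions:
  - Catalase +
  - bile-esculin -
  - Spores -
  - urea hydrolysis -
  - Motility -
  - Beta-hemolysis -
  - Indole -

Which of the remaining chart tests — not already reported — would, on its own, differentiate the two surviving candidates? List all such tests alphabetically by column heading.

Motility -: excludes Listeria monocytogenes, Bacillus cereus, Bacillus subtilis — 6 left.
Beta-hemolysis -: all 6 remaining candidates are consistent.
bile-esculin -: all 6 remaining candidates are consistent.
urea hydrolysis -: excludes Nocardia asteroides — 5 left.
Indole -: all 5 remaining candidates are consistent.
Spores -: excludes Bacillus anthracis — 4 left.
Catalase +: excludes Erysipelothrix rhusiopathiae, Lactobacillus acidophilus — 2 left.
Two candidates remain: Corynebacterium diphtheriae and Corynebacterium jeikeium.
  esculin hydrolysis: - vs - — same for both, does not separate.
  Nitrate: Corynebacterium diphtheriae +, Corynebacterium jeikeium - — discriminates.
  H2S production: V vs - — variable for at least one, does not separate.

Nitrate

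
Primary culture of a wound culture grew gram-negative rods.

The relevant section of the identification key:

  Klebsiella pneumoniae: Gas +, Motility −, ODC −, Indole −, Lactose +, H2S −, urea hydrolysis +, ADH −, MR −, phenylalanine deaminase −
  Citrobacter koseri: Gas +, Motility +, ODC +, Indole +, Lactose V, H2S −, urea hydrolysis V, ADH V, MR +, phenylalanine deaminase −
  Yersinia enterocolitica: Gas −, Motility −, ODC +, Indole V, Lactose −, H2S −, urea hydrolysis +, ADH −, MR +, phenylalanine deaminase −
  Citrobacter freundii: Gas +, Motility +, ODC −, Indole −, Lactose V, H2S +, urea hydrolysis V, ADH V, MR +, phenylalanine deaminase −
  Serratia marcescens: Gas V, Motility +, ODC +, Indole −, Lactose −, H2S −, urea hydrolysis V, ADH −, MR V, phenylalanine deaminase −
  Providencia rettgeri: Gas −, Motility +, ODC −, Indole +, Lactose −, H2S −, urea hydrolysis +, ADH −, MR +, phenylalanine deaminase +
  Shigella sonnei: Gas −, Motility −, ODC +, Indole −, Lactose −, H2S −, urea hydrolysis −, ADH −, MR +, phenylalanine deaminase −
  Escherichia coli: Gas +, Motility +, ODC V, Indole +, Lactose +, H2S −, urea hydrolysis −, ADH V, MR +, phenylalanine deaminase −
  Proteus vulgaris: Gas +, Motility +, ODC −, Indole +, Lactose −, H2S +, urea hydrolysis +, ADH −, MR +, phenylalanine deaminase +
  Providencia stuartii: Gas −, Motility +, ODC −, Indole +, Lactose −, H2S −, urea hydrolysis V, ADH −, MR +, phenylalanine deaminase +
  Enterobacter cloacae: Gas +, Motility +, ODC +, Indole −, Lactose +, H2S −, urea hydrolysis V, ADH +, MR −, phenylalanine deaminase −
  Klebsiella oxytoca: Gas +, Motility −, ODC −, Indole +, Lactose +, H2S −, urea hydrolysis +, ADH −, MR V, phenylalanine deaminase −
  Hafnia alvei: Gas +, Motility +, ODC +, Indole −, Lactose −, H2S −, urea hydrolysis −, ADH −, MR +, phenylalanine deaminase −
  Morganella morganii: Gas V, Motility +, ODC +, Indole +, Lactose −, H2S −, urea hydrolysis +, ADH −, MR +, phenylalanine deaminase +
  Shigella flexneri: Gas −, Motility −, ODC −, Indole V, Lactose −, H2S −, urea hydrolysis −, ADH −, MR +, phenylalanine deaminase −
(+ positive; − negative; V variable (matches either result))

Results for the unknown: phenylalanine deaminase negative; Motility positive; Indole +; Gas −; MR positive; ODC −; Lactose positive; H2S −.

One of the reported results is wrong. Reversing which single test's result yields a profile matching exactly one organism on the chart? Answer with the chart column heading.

As reported, no row in the chart matches all 8 reactions.
Reversing Lactose → still no organism matches.
Reversing phenylalanine deaminase → still no organism matches.
Reversing MR → still no organism matches.
Reversing Gas (to +) → unique match: Escherichia coli.
Reversing Motility → still no organism matches.
Reversing H2S → still no organism matches.
Reversing Indole → still no organism matches.
Reversing ODC → still no organism matches.

Gas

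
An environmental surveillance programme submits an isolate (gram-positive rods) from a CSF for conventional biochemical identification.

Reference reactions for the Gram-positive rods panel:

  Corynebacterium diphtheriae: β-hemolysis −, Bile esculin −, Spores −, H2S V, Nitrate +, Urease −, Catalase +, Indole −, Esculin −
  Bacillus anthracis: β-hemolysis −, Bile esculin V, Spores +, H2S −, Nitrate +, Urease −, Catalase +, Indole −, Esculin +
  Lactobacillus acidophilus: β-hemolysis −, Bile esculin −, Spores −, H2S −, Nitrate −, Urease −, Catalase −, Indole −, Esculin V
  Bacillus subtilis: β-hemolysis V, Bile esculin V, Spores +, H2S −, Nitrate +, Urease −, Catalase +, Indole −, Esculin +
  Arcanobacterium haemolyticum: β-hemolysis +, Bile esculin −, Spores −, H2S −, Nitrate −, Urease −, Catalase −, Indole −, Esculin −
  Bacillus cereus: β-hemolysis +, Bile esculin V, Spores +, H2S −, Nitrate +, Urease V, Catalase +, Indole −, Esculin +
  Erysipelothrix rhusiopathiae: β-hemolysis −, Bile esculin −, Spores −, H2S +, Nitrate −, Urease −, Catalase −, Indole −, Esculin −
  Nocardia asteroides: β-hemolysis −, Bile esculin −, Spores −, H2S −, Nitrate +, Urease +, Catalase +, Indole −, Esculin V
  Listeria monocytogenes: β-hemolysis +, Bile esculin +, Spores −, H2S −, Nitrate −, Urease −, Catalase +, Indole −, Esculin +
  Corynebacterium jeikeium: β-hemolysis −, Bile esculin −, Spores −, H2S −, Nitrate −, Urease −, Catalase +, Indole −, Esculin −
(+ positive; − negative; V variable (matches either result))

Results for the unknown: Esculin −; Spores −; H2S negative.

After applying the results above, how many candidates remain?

Esculin −: excludes Bacillus anthracis, Bacillus subtilis, Bacillus cereus, Listeria monocytogenes — 6 left.
H2S −: excludes Erysipelothrix rhusiopathiae — 5 left.
Spores −: all 5 remaining candidates are consistent.
Still consistent: Arcanobacterium haemolyticum, Corynebacterium diphtheriae, Corynebacterium jeikeium, Lactobacillus acidophilus, Nocardia asteroides.

5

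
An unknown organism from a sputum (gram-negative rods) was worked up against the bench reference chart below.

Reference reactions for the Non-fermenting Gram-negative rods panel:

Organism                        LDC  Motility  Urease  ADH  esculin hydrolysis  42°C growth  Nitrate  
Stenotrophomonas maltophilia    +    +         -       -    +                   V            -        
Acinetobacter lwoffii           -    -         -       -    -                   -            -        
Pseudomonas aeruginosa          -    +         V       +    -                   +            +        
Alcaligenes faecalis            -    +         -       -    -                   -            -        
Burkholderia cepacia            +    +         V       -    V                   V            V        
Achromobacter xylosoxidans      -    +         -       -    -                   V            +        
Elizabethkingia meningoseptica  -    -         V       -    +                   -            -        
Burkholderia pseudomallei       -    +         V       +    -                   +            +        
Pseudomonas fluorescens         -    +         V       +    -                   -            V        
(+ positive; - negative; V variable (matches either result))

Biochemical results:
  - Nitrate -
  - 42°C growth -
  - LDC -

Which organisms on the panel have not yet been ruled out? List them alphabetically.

Acinetobacter lwoffii, Alcaligenes faecalis, Elizabethkingia meningoseptica, Pseudomonas fluorescens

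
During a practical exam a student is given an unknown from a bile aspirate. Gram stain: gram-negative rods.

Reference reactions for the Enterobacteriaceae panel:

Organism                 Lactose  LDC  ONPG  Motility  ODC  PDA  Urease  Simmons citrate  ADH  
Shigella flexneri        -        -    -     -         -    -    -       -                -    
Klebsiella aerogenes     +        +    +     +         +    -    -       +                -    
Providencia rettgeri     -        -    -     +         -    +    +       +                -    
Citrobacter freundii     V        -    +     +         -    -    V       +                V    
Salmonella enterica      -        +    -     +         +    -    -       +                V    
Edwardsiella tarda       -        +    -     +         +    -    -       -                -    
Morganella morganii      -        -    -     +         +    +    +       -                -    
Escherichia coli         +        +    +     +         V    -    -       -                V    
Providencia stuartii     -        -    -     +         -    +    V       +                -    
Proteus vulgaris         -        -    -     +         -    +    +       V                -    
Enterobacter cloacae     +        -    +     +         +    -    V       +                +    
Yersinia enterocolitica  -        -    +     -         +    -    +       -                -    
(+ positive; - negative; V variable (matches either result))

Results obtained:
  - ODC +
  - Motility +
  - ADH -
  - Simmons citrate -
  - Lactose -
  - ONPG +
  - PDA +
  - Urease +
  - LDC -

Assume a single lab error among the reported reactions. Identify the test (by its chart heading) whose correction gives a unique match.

As reported, no row in the chart matches all 9 reactions.
Reversing LDC → still no organism matches.
Reversing PDA → still no organism matches.
Reversing Simmons citrate → still no organism matches.
Reversing Motility → still no organism matches.
Reversing Urease → still no organism matches.
Reversing ODC → still no organism matches.
Reversing ONPG (to -) → unique match: Morganella morganii.
Reversing ADH → still no organism matches.
Reversing Lactose → still no organism matches.

ONPG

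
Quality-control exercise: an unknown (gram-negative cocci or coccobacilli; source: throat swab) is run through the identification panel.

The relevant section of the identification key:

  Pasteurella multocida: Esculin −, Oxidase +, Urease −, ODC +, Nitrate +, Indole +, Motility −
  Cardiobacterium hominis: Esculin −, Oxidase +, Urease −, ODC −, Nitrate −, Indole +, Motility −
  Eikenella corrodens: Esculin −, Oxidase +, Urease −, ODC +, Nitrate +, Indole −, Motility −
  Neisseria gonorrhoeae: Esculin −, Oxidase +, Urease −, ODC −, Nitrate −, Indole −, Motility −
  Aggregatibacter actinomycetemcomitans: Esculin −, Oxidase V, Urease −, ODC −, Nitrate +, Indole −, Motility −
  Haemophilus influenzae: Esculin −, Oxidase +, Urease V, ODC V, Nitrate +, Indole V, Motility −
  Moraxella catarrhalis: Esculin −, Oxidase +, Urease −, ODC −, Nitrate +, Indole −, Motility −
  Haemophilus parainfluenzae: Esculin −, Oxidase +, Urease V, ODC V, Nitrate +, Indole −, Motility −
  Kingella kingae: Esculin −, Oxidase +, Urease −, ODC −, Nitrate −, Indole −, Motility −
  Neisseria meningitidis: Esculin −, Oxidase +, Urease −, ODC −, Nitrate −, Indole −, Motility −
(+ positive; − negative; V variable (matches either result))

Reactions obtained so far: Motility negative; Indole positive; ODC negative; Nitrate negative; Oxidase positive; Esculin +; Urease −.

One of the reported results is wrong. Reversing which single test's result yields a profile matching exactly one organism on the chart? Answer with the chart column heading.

Esculin

As reported, no row in the chart matches all 7 reactions.
Reversing Motility → still no organism matches.
Reversing ODC → still no organism matches.
Reversing Esculin (to −) → unique match: Cardiobacterium hominis.
Reversing Nitrate → still no organism matches.
Reversing Urease → still no organism matches.
Reversing Oxidase → still no organism matches.
Reversing Indole → still no organism matches.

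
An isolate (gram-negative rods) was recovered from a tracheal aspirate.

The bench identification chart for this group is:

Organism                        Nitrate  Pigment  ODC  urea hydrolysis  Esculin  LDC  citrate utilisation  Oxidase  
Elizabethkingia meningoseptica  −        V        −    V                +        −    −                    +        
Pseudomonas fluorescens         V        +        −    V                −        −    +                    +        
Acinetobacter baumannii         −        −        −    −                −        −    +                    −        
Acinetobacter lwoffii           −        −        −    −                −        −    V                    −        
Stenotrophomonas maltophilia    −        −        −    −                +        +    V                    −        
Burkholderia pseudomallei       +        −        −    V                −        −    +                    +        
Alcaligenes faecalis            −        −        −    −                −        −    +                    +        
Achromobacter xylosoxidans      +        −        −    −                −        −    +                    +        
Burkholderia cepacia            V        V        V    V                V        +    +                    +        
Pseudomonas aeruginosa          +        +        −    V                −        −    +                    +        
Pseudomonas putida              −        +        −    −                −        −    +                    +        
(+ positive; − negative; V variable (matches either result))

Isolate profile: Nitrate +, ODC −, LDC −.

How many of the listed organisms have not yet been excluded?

4

LDC −: excludes Stenotrophomonas maltophilia, Burkholderia cepacia — 9 left.
ODC −: all 9 remaining candidates are consistent.
Nitrate +: excludes 5 organisms — 4 left.
Still consistent: Achromobacter xylosoxidans, Burkholderia pseudomallei, Pseudomonas aeruginosa, Pseudomonas fluorescens.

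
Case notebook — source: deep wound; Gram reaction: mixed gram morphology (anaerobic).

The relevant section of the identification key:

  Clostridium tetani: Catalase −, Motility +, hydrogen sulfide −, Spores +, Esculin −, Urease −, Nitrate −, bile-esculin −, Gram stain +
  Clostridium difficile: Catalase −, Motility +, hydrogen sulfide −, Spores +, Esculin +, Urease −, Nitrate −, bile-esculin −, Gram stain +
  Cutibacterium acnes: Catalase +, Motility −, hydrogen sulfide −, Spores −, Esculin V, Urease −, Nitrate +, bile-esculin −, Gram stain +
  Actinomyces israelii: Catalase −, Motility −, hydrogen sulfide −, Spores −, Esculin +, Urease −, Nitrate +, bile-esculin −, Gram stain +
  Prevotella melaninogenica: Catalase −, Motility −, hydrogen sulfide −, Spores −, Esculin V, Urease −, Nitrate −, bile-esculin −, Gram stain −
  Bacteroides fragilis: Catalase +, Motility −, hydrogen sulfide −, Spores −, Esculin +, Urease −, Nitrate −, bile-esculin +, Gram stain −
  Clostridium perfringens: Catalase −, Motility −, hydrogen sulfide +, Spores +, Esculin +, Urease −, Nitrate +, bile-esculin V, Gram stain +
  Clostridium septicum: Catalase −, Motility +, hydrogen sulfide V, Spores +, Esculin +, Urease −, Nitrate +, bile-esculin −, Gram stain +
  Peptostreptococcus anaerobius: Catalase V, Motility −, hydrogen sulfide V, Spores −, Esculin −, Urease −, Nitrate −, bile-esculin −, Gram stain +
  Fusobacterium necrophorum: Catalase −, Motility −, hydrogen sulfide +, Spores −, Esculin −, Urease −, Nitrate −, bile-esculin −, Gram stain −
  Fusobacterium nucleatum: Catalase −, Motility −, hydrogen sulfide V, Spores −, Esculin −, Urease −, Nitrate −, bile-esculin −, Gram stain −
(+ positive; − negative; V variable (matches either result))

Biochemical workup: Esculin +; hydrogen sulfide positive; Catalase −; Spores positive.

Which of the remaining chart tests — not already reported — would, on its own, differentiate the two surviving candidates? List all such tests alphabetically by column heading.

Motility

Esculin +: excludes Clostridium tetani, Peptostreptococcus anaerobius, Fusobacterium necrophorum, Fusobacterium nucleatum — 7 left.
Spores +: excludes Cutibacterium acnes, Actinomyces israelii, Prevotella melaninogenica, Bacteroides fragilis — 3 left.
Catalase −: all 3 remaining candidates are consistent.
hydrogen sulfide +: excludes Clostridium difficile — 2 left.
Two candidates remain: Clostridium perfringens and Clostridium septicum.
  Motility: Clostridium perfringens −, Clostridium septicum + — discriminates.
  Urease: − vs − — same for both, does not separate.
  Nitrate: + vs + — same for both, does not separate.
  bile-esculin: V vs − — variable for at least one, does not separate.
  Gram stain: + vs + — same for both, does not separate.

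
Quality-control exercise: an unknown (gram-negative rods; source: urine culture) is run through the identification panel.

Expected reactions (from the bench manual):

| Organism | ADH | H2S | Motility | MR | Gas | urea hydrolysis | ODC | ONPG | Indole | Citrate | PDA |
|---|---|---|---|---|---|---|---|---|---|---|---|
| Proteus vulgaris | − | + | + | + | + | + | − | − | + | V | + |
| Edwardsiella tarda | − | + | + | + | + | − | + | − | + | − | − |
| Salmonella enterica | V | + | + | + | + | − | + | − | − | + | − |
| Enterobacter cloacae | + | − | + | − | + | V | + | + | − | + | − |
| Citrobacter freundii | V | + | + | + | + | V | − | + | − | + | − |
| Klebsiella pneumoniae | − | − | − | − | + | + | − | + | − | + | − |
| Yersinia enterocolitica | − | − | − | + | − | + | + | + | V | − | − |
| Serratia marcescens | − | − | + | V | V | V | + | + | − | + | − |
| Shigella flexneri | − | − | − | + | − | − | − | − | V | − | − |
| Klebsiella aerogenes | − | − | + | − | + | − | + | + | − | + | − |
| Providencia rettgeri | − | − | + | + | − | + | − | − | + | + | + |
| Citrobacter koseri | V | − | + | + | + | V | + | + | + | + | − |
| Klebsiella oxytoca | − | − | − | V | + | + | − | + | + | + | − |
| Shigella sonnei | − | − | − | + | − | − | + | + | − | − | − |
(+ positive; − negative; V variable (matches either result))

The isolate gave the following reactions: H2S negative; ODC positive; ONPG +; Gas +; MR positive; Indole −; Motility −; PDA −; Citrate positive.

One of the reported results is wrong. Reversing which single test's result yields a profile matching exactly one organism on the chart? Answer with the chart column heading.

Motility

As reported, no row in the chart matches all 9 reactions.
Reversing Gas → still no organism matches.
Reversing MR → still no organism matches.
Reversing Citrate → still no organism matches.
Reversing H2S → still no organism matches.
Reversing ONPG → still no organism matches.
Reversing Indole → still no organism matches.
Reversing Motility (to +) → unique match: Serratia marcescens.
Reversing ODC → still no organism matches.
Reversing PDA → still no organism matches.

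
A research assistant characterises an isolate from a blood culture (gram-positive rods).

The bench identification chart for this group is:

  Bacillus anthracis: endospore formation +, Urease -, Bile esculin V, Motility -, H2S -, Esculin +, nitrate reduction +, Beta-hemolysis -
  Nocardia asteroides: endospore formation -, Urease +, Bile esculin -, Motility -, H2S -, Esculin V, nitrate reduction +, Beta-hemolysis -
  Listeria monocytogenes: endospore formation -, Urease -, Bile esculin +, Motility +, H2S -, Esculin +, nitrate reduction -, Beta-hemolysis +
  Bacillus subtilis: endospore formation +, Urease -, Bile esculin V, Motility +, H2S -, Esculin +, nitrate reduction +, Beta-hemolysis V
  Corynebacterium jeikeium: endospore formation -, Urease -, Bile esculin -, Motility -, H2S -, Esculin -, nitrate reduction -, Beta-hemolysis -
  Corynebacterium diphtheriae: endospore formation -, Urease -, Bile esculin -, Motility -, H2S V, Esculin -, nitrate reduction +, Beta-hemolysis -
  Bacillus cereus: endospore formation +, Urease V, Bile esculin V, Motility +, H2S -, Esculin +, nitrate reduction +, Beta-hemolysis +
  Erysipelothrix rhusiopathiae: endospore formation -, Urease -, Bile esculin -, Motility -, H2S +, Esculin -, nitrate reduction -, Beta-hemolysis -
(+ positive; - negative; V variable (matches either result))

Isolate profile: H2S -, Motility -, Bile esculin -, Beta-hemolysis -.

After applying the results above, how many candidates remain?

4

Motility -: excludes Listeria monocytogenes, Bacillus subtilis, Bacillus cereus — 5 left.
Beta-hemolysis -: all 5 remaining candidates are consistent.
Bile esculin -: all 5 remaining candidates are consistent.
H2S -: excludes Erysipelothrix rhusiopathiae — 4 left.
Still consistent: Bacillus anthracis, Corynebacterium diphtheriae, Corynebacterium jeikeium, Nocardia asteroides.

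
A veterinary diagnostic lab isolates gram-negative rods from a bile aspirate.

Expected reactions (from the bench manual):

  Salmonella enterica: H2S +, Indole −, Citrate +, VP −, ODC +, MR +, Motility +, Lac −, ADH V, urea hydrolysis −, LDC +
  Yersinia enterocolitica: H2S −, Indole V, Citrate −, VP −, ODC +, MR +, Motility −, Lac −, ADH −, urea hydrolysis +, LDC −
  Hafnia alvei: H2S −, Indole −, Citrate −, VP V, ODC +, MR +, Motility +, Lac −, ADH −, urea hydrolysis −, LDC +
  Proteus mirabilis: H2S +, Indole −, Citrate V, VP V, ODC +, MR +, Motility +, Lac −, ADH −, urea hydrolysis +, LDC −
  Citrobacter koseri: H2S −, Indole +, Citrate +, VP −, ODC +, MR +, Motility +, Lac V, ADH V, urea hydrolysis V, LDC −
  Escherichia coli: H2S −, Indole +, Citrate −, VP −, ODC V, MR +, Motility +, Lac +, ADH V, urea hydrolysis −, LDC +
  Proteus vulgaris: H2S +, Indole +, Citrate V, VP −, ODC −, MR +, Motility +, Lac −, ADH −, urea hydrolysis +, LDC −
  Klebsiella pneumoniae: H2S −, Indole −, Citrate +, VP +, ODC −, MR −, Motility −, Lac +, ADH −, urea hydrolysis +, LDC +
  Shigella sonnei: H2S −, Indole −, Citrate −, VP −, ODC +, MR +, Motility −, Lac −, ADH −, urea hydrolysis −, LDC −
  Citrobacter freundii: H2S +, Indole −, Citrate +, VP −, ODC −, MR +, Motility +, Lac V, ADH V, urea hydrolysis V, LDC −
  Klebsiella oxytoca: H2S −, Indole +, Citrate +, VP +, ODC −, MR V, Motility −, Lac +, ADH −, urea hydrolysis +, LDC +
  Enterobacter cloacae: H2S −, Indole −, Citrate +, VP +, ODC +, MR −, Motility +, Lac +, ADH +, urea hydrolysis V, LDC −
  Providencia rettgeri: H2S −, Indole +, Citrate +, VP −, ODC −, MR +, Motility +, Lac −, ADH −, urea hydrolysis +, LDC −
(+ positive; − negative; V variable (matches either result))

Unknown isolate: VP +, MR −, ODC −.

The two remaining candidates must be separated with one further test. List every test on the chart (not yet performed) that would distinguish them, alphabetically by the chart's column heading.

Indole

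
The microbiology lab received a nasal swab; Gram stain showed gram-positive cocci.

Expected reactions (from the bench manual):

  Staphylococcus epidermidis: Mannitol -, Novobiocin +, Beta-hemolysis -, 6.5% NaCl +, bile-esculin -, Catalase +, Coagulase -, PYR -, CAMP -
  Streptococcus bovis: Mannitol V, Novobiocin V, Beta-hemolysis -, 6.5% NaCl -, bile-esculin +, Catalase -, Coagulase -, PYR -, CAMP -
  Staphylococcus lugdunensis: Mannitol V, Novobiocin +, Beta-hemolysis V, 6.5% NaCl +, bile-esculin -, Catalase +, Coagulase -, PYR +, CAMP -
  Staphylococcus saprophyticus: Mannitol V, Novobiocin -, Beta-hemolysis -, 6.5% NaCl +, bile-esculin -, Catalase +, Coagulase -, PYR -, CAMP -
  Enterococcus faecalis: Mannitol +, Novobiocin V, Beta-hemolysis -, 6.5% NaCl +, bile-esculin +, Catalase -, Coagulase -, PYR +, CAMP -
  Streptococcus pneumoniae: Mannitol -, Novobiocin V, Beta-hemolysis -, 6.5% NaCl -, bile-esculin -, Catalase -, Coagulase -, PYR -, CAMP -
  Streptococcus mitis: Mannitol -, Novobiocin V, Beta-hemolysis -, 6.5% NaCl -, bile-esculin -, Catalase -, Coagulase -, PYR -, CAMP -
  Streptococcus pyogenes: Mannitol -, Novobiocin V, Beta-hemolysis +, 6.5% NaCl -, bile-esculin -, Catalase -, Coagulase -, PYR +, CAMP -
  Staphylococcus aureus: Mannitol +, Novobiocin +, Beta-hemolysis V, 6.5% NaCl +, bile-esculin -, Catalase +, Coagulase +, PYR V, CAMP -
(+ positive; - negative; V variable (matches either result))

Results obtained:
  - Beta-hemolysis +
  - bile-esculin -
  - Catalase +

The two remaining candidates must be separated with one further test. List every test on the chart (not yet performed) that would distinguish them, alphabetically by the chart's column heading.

Catalase +: excludes 5 organisms — 4 left.
bile-esculin -: all 4 remaining candidates are consistent.
Beta-hemolysis +: excludes Staphylococcus epidermidis, Staphylococcus saprophyticus — 2 left.
Two candidates remain: Staphylococcus aureus and Staphylococcus lugdunensis.
  Mannitol: + vs V — variable for at least one, does not separate.
  Novobiocin: + vs + — same for both, does not separate.
  6.5% NaCl: + vs + — same for both, does not separate.
  Coagulase: Staphylococcus aureus +, Staphylococcus lugdunensis - — discriminates.
  PYR: V vs + — variable for at least one, does not separate.
  CAMP: - vs - — same for both, does not separate.

Coagulase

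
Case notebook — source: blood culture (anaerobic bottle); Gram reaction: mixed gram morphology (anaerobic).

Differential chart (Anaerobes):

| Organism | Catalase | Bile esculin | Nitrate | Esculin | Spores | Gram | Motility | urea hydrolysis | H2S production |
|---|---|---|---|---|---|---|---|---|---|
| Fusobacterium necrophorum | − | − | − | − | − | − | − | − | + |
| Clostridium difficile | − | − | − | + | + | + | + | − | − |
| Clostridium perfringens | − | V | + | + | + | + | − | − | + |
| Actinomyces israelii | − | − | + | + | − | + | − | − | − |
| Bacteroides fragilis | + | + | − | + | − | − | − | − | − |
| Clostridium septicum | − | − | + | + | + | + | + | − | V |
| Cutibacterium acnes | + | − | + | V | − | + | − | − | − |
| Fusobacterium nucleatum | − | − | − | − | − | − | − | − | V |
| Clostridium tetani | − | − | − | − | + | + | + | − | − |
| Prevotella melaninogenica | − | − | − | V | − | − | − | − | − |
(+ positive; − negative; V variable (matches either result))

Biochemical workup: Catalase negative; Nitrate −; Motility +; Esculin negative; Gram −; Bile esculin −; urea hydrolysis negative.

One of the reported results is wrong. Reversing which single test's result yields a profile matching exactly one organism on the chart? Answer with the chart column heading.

Gram

As reported, no row in the chart matches all 7 reactions.
Reversing Esculin → still no organism matches.
Reversing Gram (to +) → unique match: Clostridium tetani.
Reversing urea hydrolysis → still no organism matches.
Reversing Nitrate → still no organism matches.
Reversing Catalase → still no organism matches.
Reversing Motility → 3 organisms match (not unique).
Reversing Bile esculin → still no organism matches.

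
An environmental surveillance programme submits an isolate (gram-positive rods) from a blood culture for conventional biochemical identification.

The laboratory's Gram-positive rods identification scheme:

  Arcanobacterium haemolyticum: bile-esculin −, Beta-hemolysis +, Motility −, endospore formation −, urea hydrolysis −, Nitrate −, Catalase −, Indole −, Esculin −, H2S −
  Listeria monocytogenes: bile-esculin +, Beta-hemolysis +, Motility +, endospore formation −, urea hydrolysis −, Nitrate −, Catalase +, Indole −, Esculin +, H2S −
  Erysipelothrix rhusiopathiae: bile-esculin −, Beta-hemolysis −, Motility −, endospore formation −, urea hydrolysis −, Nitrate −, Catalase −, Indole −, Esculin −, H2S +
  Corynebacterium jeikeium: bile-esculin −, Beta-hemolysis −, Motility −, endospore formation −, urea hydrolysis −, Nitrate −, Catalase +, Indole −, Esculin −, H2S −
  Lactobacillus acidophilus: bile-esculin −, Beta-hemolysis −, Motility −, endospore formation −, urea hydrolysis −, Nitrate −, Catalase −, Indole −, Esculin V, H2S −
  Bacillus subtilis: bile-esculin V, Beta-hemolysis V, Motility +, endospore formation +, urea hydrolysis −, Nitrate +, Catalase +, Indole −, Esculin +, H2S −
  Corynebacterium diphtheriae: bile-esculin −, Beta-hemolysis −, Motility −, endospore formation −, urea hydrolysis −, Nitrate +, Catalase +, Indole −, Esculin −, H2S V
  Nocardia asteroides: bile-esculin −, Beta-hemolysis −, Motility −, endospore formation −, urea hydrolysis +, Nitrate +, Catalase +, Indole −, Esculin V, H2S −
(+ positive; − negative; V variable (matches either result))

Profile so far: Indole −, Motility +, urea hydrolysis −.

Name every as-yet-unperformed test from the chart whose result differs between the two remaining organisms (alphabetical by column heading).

Motility +: excludes 6 organisms — 2 left.
Indole −: all 2 remaining candidates are consistent.
urea hydrolysis −: all 2 remaining candidates are consistent.
Two candidates remain: Bacillus subtilis and Listeria monocytogenes.
  bile-esculin: V vs + — variable for at least one, does not separate.
  Beta-hemolysis: V vs + — variable for at least one, does not separate.
  endospore formation: Bacillus subtilis +, Listeria monocytogenes − — discriminates.
  Nitrate: Bacillus subtilis +, Listeria monocytogenes − — discriminates.
  Catalase: + vs + — same for both, does not separate.
  Esculin: + vs + — same for both, does not separate.
  H2S: − vs − — same for both, does not separate.

endospore formation, Nitrate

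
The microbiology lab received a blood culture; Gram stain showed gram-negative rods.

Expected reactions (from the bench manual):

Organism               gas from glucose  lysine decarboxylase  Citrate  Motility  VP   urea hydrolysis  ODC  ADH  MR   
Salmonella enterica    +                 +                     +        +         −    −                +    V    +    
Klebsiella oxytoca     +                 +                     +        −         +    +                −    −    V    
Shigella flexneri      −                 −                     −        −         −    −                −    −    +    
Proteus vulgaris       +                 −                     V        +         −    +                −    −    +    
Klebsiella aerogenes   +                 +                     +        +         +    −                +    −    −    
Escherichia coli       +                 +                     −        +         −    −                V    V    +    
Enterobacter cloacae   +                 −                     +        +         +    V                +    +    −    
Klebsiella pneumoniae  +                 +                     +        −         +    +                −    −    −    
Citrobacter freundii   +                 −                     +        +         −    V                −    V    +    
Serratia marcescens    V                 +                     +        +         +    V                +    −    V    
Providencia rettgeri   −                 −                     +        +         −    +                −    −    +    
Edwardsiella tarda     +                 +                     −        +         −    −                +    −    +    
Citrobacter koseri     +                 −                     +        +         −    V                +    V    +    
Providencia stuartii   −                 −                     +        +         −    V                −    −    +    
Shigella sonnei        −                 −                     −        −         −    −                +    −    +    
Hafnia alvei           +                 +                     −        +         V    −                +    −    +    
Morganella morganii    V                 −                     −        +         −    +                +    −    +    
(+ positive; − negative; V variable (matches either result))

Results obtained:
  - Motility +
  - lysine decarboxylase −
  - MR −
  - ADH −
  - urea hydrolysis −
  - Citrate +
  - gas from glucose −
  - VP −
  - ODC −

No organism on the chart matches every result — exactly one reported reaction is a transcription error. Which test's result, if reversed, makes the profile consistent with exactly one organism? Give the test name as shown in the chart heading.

As reported, no row in the chart matches all 9 reactions.
Reversing urea hydrolysis → still no organism matches.
Reversing Motility → still no organism matches.
Reversing ODC → still no organism matches.
Reversing MR (to +) → unique match: Providencia stuartii.
Reversing ADH → still no organism matches.
Reversing gas from glucose → still no organism matches.
Reversing Citrate → still no organism matches.
Reversing VP → still no organism matches.
Reversing lysine decarboxylase → still no organism matches.

MR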